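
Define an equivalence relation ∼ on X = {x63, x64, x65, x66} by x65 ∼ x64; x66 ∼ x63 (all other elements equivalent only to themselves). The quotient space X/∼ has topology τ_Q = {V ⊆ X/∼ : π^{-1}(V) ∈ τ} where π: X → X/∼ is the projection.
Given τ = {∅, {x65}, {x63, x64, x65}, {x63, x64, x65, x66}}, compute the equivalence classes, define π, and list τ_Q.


X/∼ = {[x63=x66], [x64=x65]}; |τ_Q| = 2.

Equivalence classes: [x63=x66], [x64=x65].
Quotient map π: X → X/∼ sends x63 ↦ [x63=x66], x64 ↦ [x64=x65], x65 ↦ [x64=x65], x66 ↦ [x63=x66].
For each subset V ⊆ X/∼, compute π^{-1}(V) ⊆ X and check whether π^{-1}(V) ∈ τ. V is open in τ_Q iff π^{-1}(V) ∈ τ.
  V = {}: π^{-1}(V) = ∅ ∈ τ ✓.
  V = {[x63=x66]}: π^{-1}(V) = {x63, x66} ∉ τ ✗.
  V = {[x64=x65]}: π^{-1}(V) = {x64, x65} ∉ τ ✗.
  V = {[x63=x66], [x64=x65]}: π^{-1}(V) = {x63, x64, x65, x66} ∈ τ ✓.
Open sets in the quotient: τ_Q = {{}, {[x63=x66], [x64=x65]}} (2 elements).


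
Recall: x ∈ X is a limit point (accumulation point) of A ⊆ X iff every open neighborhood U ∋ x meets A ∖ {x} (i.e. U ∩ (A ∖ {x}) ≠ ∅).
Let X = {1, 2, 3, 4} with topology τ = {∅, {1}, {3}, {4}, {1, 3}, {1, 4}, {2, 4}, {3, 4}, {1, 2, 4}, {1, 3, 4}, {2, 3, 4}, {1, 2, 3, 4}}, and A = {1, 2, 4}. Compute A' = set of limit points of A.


A' = {2}

For each x ∈ X, list the open sets U ∈ τ with x ∈ U, then check whether U ∩ (A ∖ {x}) ≠ ∅ for every such U.
  x = 1: open {1} ∋ x has {1} ∩ (A ∖ {1}) = ∅, so x is NOT a limit point.
  x = 2: opens ∋ x are {2, 4}, {1, 2, 4}, {2, 3, 4}, {1, 2, 3, 4}; each meets A ∖ {2}, so x IS a limit point.
  x = 3: open {3} ∋ x has {3} ∩ (A ∖ {3}) = ∅, so x is NOT a limit point.
  x = 4: open {4} ∋ x has {4} ∩ (A ∖ {4}) = ∅, so x is NOT a limit point.
Collecting: A' = {2}.


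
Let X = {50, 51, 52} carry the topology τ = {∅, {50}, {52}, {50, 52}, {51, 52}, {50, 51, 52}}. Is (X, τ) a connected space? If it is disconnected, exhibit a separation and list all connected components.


(X, τ) is disconnected; components = [{50}, {51, 52}].

Find clopen sets (U ∈ τ with X ∖ U ∈ τ):
  U = ∅, X ∖ U = {50, 51, 52} — both open, so U is clopen.
  U = {50}, X ∖ U = {51, 52} — both open, so U is clopen.
  U = {51, 52}, X ∖ U = {50} — both open, so U is clopen.
  U = {50, 51, 52}, X ∖ U = ∅ — both open, so U is clopen.
Nontrivial clopen(s) exist: e.g. {51, 52}. So (X, τ) is disconnected.
Compute connected components by grouping points that agree on all clopens:
  component: {50}
  component: {51, 52}


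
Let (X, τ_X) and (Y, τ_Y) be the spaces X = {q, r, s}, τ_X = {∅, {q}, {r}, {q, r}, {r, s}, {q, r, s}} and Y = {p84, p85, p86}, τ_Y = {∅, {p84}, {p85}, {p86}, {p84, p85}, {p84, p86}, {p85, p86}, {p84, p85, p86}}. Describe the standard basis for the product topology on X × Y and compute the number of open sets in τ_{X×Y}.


Basis B = {∅ × ∅, {q} × {p84}, {q} × {p85}, {q} × {p86}, {r} × {p84}, {r} × {p85}, {r} × {p86}, {q} × {p84, p85}, {q} × {p84, p86}, {q, r} × {p84}, {q} × {p85, p86}, {q, r} × {p85}, {q, r} × {p86}, {r} × {p84, p85}, {r} × {p84, p86}, {r, s} × {p84}, {r} × {p85, p86}, {r, s} × {p85}, {r, s} × {p86}, {q} × {p84, p85, p86}, {q, r, s} × {p84}, {q, r, s} × {p85}, {q, r, s} × {p86}, {r} × {p84, p85, p86}, {q, r} × {p84, p85}, {q, r} × {p84, p86}, {q, r} × {p85, p86}, {r, s} × {p84, p85}, {r, s} × {p84, p86}, {r, s} × {p85, p86}, {q, r} × {p84, p85, p86}, {q, r, s} × {p84, p85}, {q, r, s} × {p84, p86}, {q, r, s} × {p85, p86}, {r, s} × {p84, p85, p86}, {q, r, s} × {p84, p85, p86}}; |τ_{X×Y}| = 216.

Enumerate products U × V with U ∈ τ_X, V ∈ τ_Y (deduplicated):
  ∅ × ∅ = {} (∅)
  {q} × {p84} = {(q,p84)}
  {q} × {p85} = {(q,p85)}
  {q} × {p86} = {(q,p86)}
  {r} × {p84} = {(r,p84)}
  {r} × {p85} = {(r,p85)}
  {r} × {p86} = {(r,p86)}
  {q} × {p84, p85} = {(q,p84), (q,p85)}
  {q} × {p84, p86} = {(q,p84), (q,p86)}
  {q, r} × {p84} = {(q,p84), (r,p84)}
  {q} × {p85, p86} = {(q,p85), (q,p86)}
  {q, r} × {p85} = {(q,p85), (r,p85)}
  {q, r} × {p86} = {(q,p86), (r,p86)}
  {r} × {p84, p85} = {(r,p84), (r,p85)}
  {r} × {p84, p86} = {(r,p84), (r,p86)}
  {r, s} × {p84} = {(r,p84), (s,p84)}
  {r} × {p85, p86} = {(r,p85), (r,p86)}
  {r, s} × {p85} = {(r,p85), (s,p85)}
  {r, s} × {p86} = {(r,p86), (s,p86)}
  {q} × {p84, p85, p86} = {(q,p84), (q,p85), (q,p86)}
  {q, r, s} × {p84} = {(q,p84), (r,p84), (s,p84)}
  {q, r, s} × {p85} = {(q,p85), (r,p85), (s,p85)}
  {q, r, s} × {p86} = {(q,p86), (r,p86), (s,p86)}
  {r} × {p84, p85, p86} = {(r,p84), (r,p85), (r,p86)}
  {q, r} × {p84, p85} = {(q,p84), (q,p85), (r,p84), (r,p85)}
  {q, r} × {p84, p86} = {(q,p84), (q,p86), (r,p84), (r,p86)}
  {q, r} × {p85, p86} = {(q,p85), (q,p86), (r,p85), (r,p86)}
  {r, s} × {p84, p85} = {(r,p84), (r,p85), (s,p84), (s,p85)}
  {r, s} × {p84, p86} = {(r,p84), (r,p86), (s,p84), (s,p86)}
  {r, s} × {p85, p86} = {(r,p85), (r,p86), (s,p85), (s,p86)}
  {q, r} × {p84, p85, p86} = {(q,p84), (q,p85), (q,p86), (r,p84), (r,p85), (r,p86)}
  {q, r, s} × {p84, p85} = {(q,p84), (q,p85), (r,p84), (r,p85), (s,p84), (s,p85)}
  {q, r, s} × {p84, p86} = {(q,p84), (q,p86), (r,p84), (r,p86), (s,p84), (s,p86)}
  {q, r, s} × {p85, p86} = {(q,p85), (q,p86), (r,p85), (r,p86), (s,p85), (s,p86)}
  {r, s} × {p84, p85, p86} = {(r,p84), (r,p85), (r,p86), (s,p84), (s,p85), (s,p86)}
  {q, r, s} × {p84, p85, p86} = {(q,p84), (q,p85), (q,p86), (r,p84), (r,p85), (r,p86), (s,p84), (s,p85), (s,p86)}
These 36 distinct sets form the basis B.
Close under arbitrary unions to get τ_{X×Y}; counting gives |τ_{X×Y}| = 216.


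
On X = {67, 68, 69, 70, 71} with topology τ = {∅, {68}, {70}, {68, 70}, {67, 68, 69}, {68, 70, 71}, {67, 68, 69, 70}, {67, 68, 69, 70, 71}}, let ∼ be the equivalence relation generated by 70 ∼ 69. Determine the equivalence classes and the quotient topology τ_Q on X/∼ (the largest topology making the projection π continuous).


X/∼ = {[67], [68], [69=70], [71]}; |τ_Q| = 4.

Equivalence classes: [67], [68], [69=70], [71].
Quotient map π: X → X/∼ sends 67 ↦ [67], 68 ↦ [68], 69 ↦ [69=70], 70 ↦ [69=70], 71 ↦ [71].
For each subset V ⊆ X/∼, compute π^{-1}(V) ⊆ X and check whether π^{-1}(V) ∈ τ. V is open in τ_Q iff π^{-1}(V) ∈ τ.
  V = {}: π^{-1}(V) = ∅ ∈ τ ✓.
  V = {[67]}: π^{-1}(V) = {67} ∉ τ ✗.
  V = {[68]}: π^{-1}(V) = {68} ∈ τ ✓.
  V = {[67], [68]}: π^{-1}(V) = {67, 68} ∉ τ ✗.
  V = {[69=70]}: π^{-1}(V) = {69, 70} ∉ τ ✗.
  V = {[67], [69=70]}: π^{-1}(V) = {67, 69, 70} ∉ τ ✗.
  V = {[68], [69=70]}: π^{-1}(V) = {68, 69, 70} ∉ τ ✗.
  V = {[67], [68], [69=70]}: π^{-1}(V) = {67, 68, 69, 70} ∈ τ ✓.
  V = {[71]}: π^{-1}(V) = {71} ∉ τ ✗.
  V = {[67], [71]}: π^{-1}(V) = {67, 71} ∉ τ ✗.
  V = {[68], [71]}: π^{-1}(V) = {68, 71} ∉ τ ✗.
  V = {[67], [68], [71]}: π^{-1}(V) = {67, 68, 71} ∉ τ ✗.
  V = {[69=70], [71]}: π^{-1}(V) = {69, 70, 71} ∉ τ ✗.
  V = {[67], [69=70], [71]}: π^{-1}(V) = {67, 69, 70, 71} ∉ τ ✗.
  V = {[68], [69=70], [71]}: π^{-1}(V) = {68, 69, 70, 71} ∉ τ ✗.
  V = {[67], [68], [69=70], [71]}: π^{-1}(V) = {67, 68, 69, 70, 71} ∈ τ ✓.
Open sets in the quotient: τ_Q = {{}, {[68]}, {[67], [68], [69=70]}, {[67], [68], [69=70], [71]}} (4 elements).


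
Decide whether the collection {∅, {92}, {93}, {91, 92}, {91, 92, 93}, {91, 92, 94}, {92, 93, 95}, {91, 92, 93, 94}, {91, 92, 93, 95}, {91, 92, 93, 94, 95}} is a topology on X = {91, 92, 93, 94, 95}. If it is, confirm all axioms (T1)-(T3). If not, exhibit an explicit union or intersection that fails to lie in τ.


τ is NOT a topology on X.

Axiom (T1): ∅ ∈ τ? Yes; X ∈ τ? Yes.
Axiom (T2/T3): check pairwise unions and intersections of members of τ.
Counterexample for (T2): {92} ∪ {93} = {92, 93} ∉ τ. Therefore τ is NOT a topology.


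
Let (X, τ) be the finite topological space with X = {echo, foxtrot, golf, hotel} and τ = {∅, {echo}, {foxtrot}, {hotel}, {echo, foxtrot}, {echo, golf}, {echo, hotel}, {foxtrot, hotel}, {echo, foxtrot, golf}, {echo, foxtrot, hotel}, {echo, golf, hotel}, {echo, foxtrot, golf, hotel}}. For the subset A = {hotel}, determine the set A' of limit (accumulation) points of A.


A' = ∅

For each x ∈ X, list the open sets U ∈ τ with x ∈ U, then check whether U ∩ (A ∖ {x}) ≠ ∅ for every such U.
  x = echo: open {echo} ∋ x has {echo} ∩ (A ∖ {echo}) = ∅, so x is NOT a limit point.
  x = foxtrot: open {foxtrot} ∋ x has {foxtrot} ∩ (A ∖ {foxtrot}) = ∅, so x is NOT a limit point.
  x = golf: open {echo, golf} ∋ x has {echo, golf} ∩ (A ∖ {golf}) = ∅, so x is NOT a limit point.
  x = hotel: open {hotel} ∋ x has {hotel} ∩ (A ∖ {hotel}) = ∅, so x is NOT a limit point.
Collecting: A' = ∅.


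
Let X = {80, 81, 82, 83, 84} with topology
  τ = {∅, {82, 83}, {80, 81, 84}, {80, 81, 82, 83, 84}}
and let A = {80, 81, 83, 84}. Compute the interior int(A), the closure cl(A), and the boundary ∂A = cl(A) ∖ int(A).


int(A) = {80, 81, 84}, cl(A) = {80, 81, 82, 83, 84}, ∂A = {82, 83}.

Closed sets in (X, τ) are complements of opens:
  closed(X, τ) = {∅, {82, 83}, {80, 81, 84}, {80, 81, 82, 83, 84}}.
int(A) = ⋃ {U ∈ τ : U ⊆ A}. Opens contained in A: ∅, {80, 81, 84}.
Taking the union of these: int(A) = {80, 81, 84}.
cl(A) = ⋂ {C closed : A ⊆ C}. Closed sets containing A: {80, 81, 82, 83, 84}.
Intersecting these: cl(A) = {80, 81, 82, 83, 84}.
∂A = cl(A) ∖ int(A) = {80, 81, 82, 83, 84} ∖ {80, 81, 84} = {82, 83}.


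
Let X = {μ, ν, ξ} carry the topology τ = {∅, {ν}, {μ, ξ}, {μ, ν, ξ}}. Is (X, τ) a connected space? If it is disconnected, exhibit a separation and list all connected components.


(X, τ) is disconnected; components = [{ν}, {μ, ξ}].

Find clopen sets (U ∈ τ with X ∖ U ∈ τ):
  U = ∅, X ∖ U = {μ, ν, ξ} — both open, so U is clopen.
  U = {ν}, X ∖ U = {μ, ξ} — both open, so U is clopen.
  U = {μ, ξ}, X ∖ U = {ν} — both open, so U is clopen.
  U = {μ, ν, ξ}, X ∖ U = ∅ — both open, so U is clopen.
Nontrivial clopen(s) exist: e.g. {μ, ξ}. So (X, τ) is disconnected.
Compute connected components by grouping points that agree on all clopens:
  component: {ν}
  component: {μ, ξ}


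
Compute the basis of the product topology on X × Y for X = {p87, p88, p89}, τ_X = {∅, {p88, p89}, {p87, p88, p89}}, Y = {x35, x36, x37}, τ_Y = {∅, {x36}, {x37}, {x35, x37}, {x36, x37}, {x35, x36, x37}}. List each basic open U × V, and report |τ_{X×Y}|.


Basis B = {∅ × ∅, {p88, p89} × {x36}, {p88, p89} × {x37}, {p87, p88, p89} × {x36}, {p87, p88, p89} × {x37}, {p88, p89} × {x35, x37}, {p88, p89} × {x36, x37}, {p87, p88, p89} × {x35, x37}, {p87, p88, p89} × {x36, x37}, {p88, p89} × {x35, x36, x37}, {p87, p88, p89} × {x35, x36, x37}}; |τ_{X×Y}| = 18.

Enumerate products U × V with U ∈ τ_X, V ∈ τ_Y (deduplicated):
  ∅ × ∅ = {} (∅)
  {p88, p89} × {x36} = {(p88,x36), (p89,x36)}
  {p88, p89} × {x37} = {(p88,x37), (p89,x37)}
  {p87, p88, p89} × {x36} = {(p87,x36), (p88,x36), (p89,x36)}
  {p87, p88, p89} × {x37} = {(p87,x37), (p88,x37), (p89,x37)}
  {p88, p89} × {x35, x37} = {(p88,x35), (p88,x37), (p89,x35), (p89,x37)}
  {p88, p89} × {x36, x37} = {(p88,x36), (p88,x37), (p89,x36), (p89,x37)}
  {p87, p88, p89} × {x35, x37} = {(p87,x35), (p87,x37), (p88,x35), (p88,x37), (p89,x35), (p89,x37)}
  {p87, p88, p89} × {x36, x37} = {(p87,x36), (p87,x37), (p88,x36), (p88,x37), (p89,x36), (p89,x37)}
  {p88, p89} × {x35, x36, x37} = {(p88,x35), (p88,x36), (p88,x37), (p89,x35), (p89,x36), (p89,x37)}
  {p87, p88, p89} × {x35, x36, x37} = {(p87,x35), (p87,x36), (p87,x37), (p88,x35), (p88,x36), (p88,x37), (p89,x35), (p89,x36), (p89,x37)}
These 11 distinct sets form the basis B.
Close under arbitrary unions to get τ_{X×Y}; counting gives |τ_{X×Y}| = 18.


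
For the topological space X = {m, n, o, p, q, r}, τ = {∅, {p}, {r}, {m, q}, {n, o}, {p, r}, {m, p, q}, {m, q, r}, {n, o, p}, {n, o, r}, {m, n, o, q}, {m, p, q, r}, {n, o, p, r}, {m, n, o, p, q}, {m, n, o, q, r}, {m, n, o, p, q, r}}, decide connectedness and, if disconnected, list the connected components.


(X, τ) is disconnected; components = [{p}, {r}, {m, q}, {n, o}].

Find clopen sets (U ∈ τ with X ∖ U ∈ τ):
  U = ∅, X ∖ U = {m, n, o, p, q, r} — both open, so U is clopen.
  U = {p}, X ∖ U = {m, n, o, q, r} — both open, so U is clopen.
  U = {r}, X ∖ U = {m, n, o, p, q} — both open, so U is clopen.
  U = {m, q}, X ∖ U = {n, o, p, r} — both open, so U is clopen.
  U = {n, o}, X ∖ U = {m, p, q, r} — both open, so U is clopen.
  U = {p, r}, X ∖ U = {m, n, o, q} — both open, so U is clopen.
  U = {m, p, q}, X ∖ U = {n, o, r} — both open, so U is clopen.
  U = {m, q, r}, X ∖ U = {n, o, p} — both open, so U is clopen.
  U = {n, o, p}, X ∖ U = {m, q, r} — both open, so U is clopen.
  U = {n, o, r}, X ∖ U = {m, p, q} — both open, so U is clopen.
  U = {m, n, o, q}, X ∖ U = {p, r} — both open, so U is clopen.
  U = {m, p, q, r}, X ∖ U = {n, o} — both open, so U is clopen.
  U = {n, o, p, r}, X ∖ U = {m, q} — both open, so U is clopen.
  U = {m, n, o, p, q}, X ∖ U = {r} — both open, so U is clopen.
  U = {m, n, o, q, r}, X ∖ U = {p} — both open, so U is clopen.
  U = {m, n, o, p, q, r}, X ∖ U = ∅ — both open, so U is clopen.
Nontrivial clopen(s) exist: e.g. {m, n, o, q, r}. So (X, τ) is disconnected.
Compute connected components by grouping points that agree on all clopens:
  component: {p}
  component: {r}
  component: {m, q}
  component: {n, o}


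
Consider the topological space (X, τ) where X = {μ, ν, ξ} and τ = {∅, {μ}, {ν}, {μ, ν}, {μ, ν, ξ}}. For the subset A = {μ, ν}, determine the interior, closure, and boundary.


int(A) = {μ, ν}, cl(A) = {μ, ν, ξ}, ∂A = {ξ}.

Closed sets in (X, τ) are complements of opens:
  closed(X, τ) = {∅, {ξ}, {μ, ξ}, {ν, ξ}, {μ, ν, ξ}}.
int(A) = ⋃ {U ∈ τ : U ⊆ A}. Opens contained in A: ∅, {μ}, {ν}, {μ, ν}.
Taking the union of these: int(A) = {μ, ν}.
cl(A) = ⋂ {C closed : A ⊆ C}. Closed sets containing A: {μ, ν, ξ}.
Intersecting these: cl(A) = {μ, ν, ξ}.
∂A = cl(A) ∖ int(A) = {μ, ν, ξ} ∖ {μ, ν} = {ξ}.


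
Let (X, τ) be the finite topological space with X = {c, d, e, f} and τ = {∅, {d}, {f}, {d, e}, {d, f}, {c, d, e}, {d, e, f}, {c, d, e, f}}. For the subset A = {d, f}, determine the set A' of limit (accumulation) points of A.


A' = {c, e}

For each x ∈ X, list the open sets U ∈ τ with x ∈ U, then check whether U ∩ (A ∖ {x}) ≠ ∅ for every such U.
  x = c: opens ∋ x are {c, d, e}, {c, d, e, f}; each meets A ∖ {c}, so x IS a limit point.
  x = d: open {d} ∋ x has {d} ∩ (A ∖ {d}) = ∅, so x is NOT a limit point.
  x = e: opens ∋ x are {d, e}, {c, d, e}, {d, e, f}, {c, d, e, f}; each meets A ∖ {e}, so x IS a limit point.
  x = f: open {f} ∋ x has {f} ∩ (A ∖ {f}) = ∅, so x is NOT a limit point.
Collecting: A' = {c, e}.


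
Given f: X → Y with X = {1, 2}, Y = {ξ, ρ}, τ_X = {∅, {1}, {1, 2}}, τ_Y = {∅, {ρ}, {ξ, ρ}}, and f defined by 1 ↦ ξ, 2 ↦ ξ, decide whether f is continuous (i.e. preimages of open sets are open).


f IS continuous.

Compute f^{-1}(U) for each U ∈ τ_Y:
  U = ∅: f^{-1}(U) = ∅ ∈ τ_X ✓.
  U = {ρ}: f^{-1}(U) = ∅ ∈ τ_X ✓.
  U = {ξ, ρ}: f^{-1}(U) = {1, 2} ∈ τ_X ✓.
Every preimage lies in τ_X, so f IS continuous.


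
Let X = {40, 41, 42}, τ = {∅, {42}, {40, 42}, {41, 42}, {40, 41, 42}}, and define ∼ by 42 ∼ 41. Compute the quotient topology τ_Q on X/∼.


X/∼ = {[40], [41=42]}; |τ_Q| = 3.

Equivalence classes: [40], [41=42].
Quotient map π: X → X/∼ sends 40 ↦ [40], 41 ↦ [41=42], 42 ↦ [41=42].
For each subset V ⊆ X/∼, compute π^{-1}(V) ⊆ X and check whether π^{-1}(V) ∈ τ. V is open in τ_Q iff π^{-1}(V) ∈ τ.
  V = {}: π^{-1}(V) = ∅ ∈ τ ✓.
  V = {[40]}: π^{-1}(V) = {40} ∉ τ ✗.
  V = {[41=42]}: π^{-1}(V) = {41, 42} ∈ τ ✓.
  V = {[40], [41=42]}: π^{-1}(V) = {40, 41, 42} ∈ τ ✓.
Open sets in the quotient: τ_Q = {{}, {[41=42]}, {[40], [41=42]}} (3 elements).


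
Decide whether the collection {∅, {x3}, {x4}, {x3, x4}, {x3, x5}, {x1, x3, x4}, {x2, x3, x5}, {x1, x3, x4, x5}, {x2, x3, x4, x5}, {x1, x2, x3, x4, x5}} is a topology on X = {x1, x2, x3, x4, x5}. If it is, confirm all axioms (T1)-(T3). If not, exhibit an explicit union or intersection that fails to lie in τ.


τ is NOT a topology on X.

Axiom (T1): ∅ ∈ τ? Yes; X ∈ τ? Yes.
Axiom (T2/T3): check pairwise unions and intersections of members of τ.
Counterexample for (T2): {x4} ∪ {x3, x5} = {x3, x4, x5} ∉ τ. Therefore τ is NOT a topology.


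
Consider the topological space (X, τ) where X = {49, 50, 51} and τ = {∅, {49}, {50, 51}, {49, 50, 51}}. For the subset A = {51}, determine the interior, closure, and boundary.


int(A) = ∅, cl(A) = {50, 51}, ∂A = {50, 51}.

Closed sets in (X, τ) are complements of opens:
  closed(X, τ) = {∅, {49}, {50, 51}, {49, 50, 51}}.
int(A) = ⋃ {U ∈ τ : U ⊆ A}. Opens contained in A: ∅.
Taking the union of these: int(A) = ∅.
cl(A) = ⋂ {C closed : A ⊆ C}. Closed sets containing A: {50, 51}, {49, 50, 51}.
Intersecting these: cl(A) = {50, 51}.
∂A = cl(A) ∖ int(A) = {50, 51} ∖ ∅ = {50, 51}.


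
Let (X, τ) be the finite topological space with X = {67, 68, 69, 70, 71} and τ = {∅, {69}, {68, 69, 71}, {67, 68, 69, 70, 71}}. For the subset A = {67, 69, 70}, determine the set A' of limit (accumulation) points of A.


A' = {67, 68, 70, 71}

For each x ∈ X, list the open sets U ∈ τ with x ∈ U, then check whether U ∩ (A ∖ {x}) ≠ ∅ for every such U.
  x = 67: opens ∋ x are {67, 68, 69, 70, 71}; each meets A ∖ {67}, so x IS a limit point.
  x = 68: opens ∋ x are {68, 69, 71}, {67, 68, 69, 70, 71}; each meets A ∖ {68}, so x IS a limit point.
  x = 69: open {69} ∋ x has {69} ∩ (A ∖ {69}) = ∅, so x is NOT a limit point.
  x = 70: opens ∋ x are {67, 68, 69, 70, 71}; each meets A ∖ {70}, so x IS a limit point.
  x = 71: opens ∋ x are {68, 69, 71}, {67, 68, 69, 70, 71}; each meets A ∖ {71}, so x IS a limit point.
Collecting: A' = {67, 68, 70, 71}.


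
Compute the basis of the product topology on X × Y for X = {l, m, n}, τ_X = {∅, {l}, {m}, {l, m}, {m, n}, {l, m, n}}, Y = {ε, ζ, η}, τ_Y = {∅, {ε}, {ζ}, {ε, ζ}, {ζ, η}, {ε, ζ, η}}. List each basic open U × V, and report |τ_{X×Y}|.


Basis B = {∅ × ∅, {l} × {ε}, {l} × {ζ}, {m} × {ε}, {m} × {ζ}, {l} × {ε, ζ}, {l, m} × {ε}, {l} × {ζ, η}, {l, m} × {ζ}, {m} × {ε, ζ}, {m, n} × {ε}, {m} × {ζ, η}, {m, n} × {ζ}, {l} × {ε, ζ, η}, {l, m, n} × {ε}, {l, m, n} × {ζ}, {m} × {ε, ζ, η}, {l, m} × {ε, ζ}, {l, m} × {ζ, η}, {m, n} × {ε, ζ}, {m, n} × {ζ, η}, {l, m} × {ε, ζ, η}, {l, m, n} × {ε, ζ}, {l, m, n} × {ζ, η}, {m, n} × {ε, ζ, η}, {l, m, n} × {ε, ζ, η}}; |τ_{X×Y}| = 108.

Enumerate products U × V with U ∈ τ_X, V ∈ τ_Y (deduplicated):
  ∅ × ∅ = {} (∅)
  {l} × {ε} = {(l,ε)}
  {l} × {ζ} = {(l,ζ)}
  {m} × {ε} = {(m,ε)}
  {m} × {ζ} = {(m,ζ)}
  {l} × {ε, ζ} = {(l,ε), (l,ζ)}
  {l, m} × {ε} = {(l,ε), (m,ε)}
  {l} × {ζ, η} = {(l,ζ), (l,η)}
  {l, m} × {ζ} = {(l,ζ), (m,ζ)}
  {m} × {ε, ζ} = {(m,ε), (m,ζ)}
  {m, n} × {ε} = {(m,ε), (n,ε)}
  {m} × {ζ, η} = {(m,ζ), (m,η)}
  {m, n} × {ζ} = {(m,ζ), (n,ζ)}
  {l} × {ε, ζ, η} = {(l,ε), (l,ζ), (l,η)}
  {l, m, n} × {ε} = {(l,ε), (m,ε), (n,ε)}
  {l, m, n} × {ζ} = {(l,ζ), (m,ζ), (n,ζ)}
  {m} × {ε, ζ, η} = {(m,ε), (m,ζ), (m,η)}
  {l, m} × {ε, ζ} = {(l,ε), (l,ζ), (m,ε), (m,ζ)}
  {l, m} × {ζ, η} = {(l,ζ), (l,η), (m,ζ), (m,η)}
  {m, n} × {ε, ζ} = {(m,ε), (m,ζ), (n,ε), (n,ζ)}
  {m, n} × {ζ, η} = {(m,ζ), (m,η), (n,ζ), (n,η)}
  {l, m} × {ε, ζ, η} = {(l,ε), (l,ζ), (l,η), (m,ε), (m,ζ), (m,η)}
  {l, m, n} × {ε, ζ} = {(l,ε), (l,ζ), (m,ε), (m,ζ), (n,ε), (n,ζ)}
  {l, m, n} × {ζ, η} = {(l,ζ), (l,η), (m,ζ), (m,η), (n,ζ), (n,η)}
  {m, n} × {ε, ζ, η} = {(m,ε), (m,ζ), (m,η), (n,ε), (n,ζ), (n,η)}
  {l, m, n} × {ε, ζ, η} = {(l,ε), (l,ζ), (l,η), (m,ε), (m,ζ), (m,η), (n,ε), (n,ζ), (n,η)}
These 26 distinct sets form the basis B.
Close under arbitrary unions to get τ_{X×Y}; counting gives |τ_{X×Y}| = 108.


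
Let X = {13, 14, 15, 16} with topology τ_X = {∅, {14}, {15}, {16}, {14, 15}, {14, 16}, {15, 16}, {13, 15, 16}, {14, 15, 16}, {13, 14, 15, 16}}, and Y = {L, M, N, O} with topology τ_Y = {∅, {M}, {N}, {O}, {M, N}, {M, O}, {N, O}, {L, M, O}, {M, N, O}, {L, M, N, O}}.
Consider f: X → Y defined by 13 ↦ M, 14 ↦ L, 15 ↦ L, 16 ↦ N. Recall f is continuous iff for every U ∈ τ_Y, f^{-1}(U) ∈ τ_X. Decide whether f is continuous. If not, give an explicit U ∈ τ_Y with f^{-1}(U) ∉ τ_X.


f is NOT continuous.

Compute f^{-1}(U) for each U ∈ τ_Y:
  U = ∅: f^{-1}(U) = ∅ ∈ τ_X ✓.
  U = {M}: f^{-1}(U) = {13} ∉ τ_X ✗.
  U = {N}: f^{-1}(U) = {16} ∈ τ_X ✓.
  U = {O}: f^{-1}(U) = ∅ ∈ τ_X ✓.
  U = {M, N}: f^{-1}(U) = {13, 16} ∉ τ_X ✗.
  U = {M, O}: f^{-1}(U) = {13} ∉ τ_X ✗.
  U = {N, O}: f^{-1}(U) = {16} ∈ τ_X ✓.
  U = {L, M, O}: f^{-1}(U) = {13, 14, 15} ∉ τ_X ✗.
  U = {M, N, O}: f^{-1}(U) = {13, 16} ∉ τ_X ✗.
  U = {L, M, N, O}: f^{-1}(U) = {13, 14, 15, 16} ∈ τ_X ✓.
Found U = {M} with f^{-1}(U) = {13} not in τ_X. Therefore f is NOT continuous.


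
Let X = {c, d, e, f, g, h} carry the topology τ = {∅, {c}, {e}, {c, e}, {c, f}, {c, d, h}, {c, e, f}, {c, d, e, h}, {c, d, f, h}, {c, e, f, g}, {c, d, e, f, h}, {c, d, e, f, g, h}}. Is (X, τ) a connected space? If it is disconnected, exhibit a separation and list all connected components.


(X, τ) is connected.

Find clopen sets (U ∈ τ with X ∖ U ∈ τ):
  U = ∅, X ∖ U = {c, d, e, f, g, h} — both open, so U is clopen.
  U = {c, d, e, f, g, h}, X ∖ U = ∅ — both open, so U is clopen.
Only trivial clopens (∅ and X) exist, so (X, τ) is connected.
Compute connected components by grouping points that agree on all clopens:
  component: {c, d, e, f, g, h}


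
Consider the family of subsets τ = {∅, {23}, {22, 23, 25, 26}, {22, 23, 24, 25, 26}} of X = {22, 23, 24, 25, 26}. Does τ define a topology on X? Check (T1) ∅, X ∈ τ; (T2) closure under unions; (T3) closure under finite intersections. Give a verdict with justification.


τ IS a topology on X.

Axiom (T1): ∅ ∈ τ? Yes; X ∈ τ? Yes.
Axiom (T2/T3): check pairwise unions and intersections of members of τ.
All pairwise intersections and unions checked — each lies in τ. Therefore τ satisfies (T1), (T2), (T3): it IS a topology on X.


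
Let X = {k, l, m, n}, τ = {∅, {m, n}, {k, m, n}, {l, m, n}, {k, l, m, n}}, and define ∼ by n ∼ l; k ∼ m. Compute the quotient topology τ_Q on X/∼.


X/∼ = {[k=m], [l=n]}; |τ_Q| = 2.

Equivalence classes: [k=m], [l=n].
Quotient map π: X → X/∼ sends k ↦ [k=m], l ↦ [l=n], m ↦ [k=m], n ↦ [l=n].
For each subset V ⊆ X/∼, compute π^{-1}(V) ⊆ X and check whether π^{-1}(V) ∈ τ. V is open in τ_Q iff π^{-1}(V) ∈ τ.
  V = {}: π^{-1}(V) = ∅ ∈ τ ✓.
  V = {[k=m]}: π^{-1}(V) = {k, m} ∉ τ ✗.
  V = {[l=n]}: π^{-1}(V) = {l, n} ∉ τ ✗.
  V = {[k=m], [l=n]}: π^{-1}(V) = {k, l, m, n} ∈ τ ✓.
Open sets in the quotient: τ_Q = {{}, {[k=m], [l=n]}} (2 elements).


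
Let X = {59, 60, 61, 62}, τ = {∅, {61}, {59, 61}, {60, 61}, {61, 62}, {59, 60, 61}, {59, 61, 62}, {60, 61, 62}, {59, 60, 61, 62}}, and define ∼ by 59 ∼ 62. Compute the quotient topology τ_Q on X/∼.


X/∼ = {[59=62], [60], [61]}; |τ_Q| = 5.

Equivalence classes: [59=62], [60], [61].
Quotient map π: X → X/∼ sends 59 ↦ [59=62], 60 ↦ [60], 61 ↦ [61], 62 ↦ [59=62].
For each subset V ⊆ X/∼, compute π^{-1}(V) ⊆ X and check whether π^{-1}(V) ∈ τ. V is open in τ_Q iff π^{-1}(V) ∈ τ.
  V = {}: π^{-1}(V) = ∅ ∈ τ ✓.
  V = {[59=62]}: π^{-1}(V) = {59, 62} ∉ τ ✗.
  V = {[60]}: π^{-1}(V) = {60} ∉ τ ✗.
  V = {[59=62], [60]}: π^{-1}(V) = {59, 60, 62} ∉ τ ✗.
  V = {[61]}: π^{-1}(V) = {61} ∈ τ ✓.
  V = {[59=62], [61]}: π^{-1}(V) = {59, 61, 62} ∈ τ ✓.
  V = {[60], [61]}: π^{-1}(V) = {60, 61} ∈ τ ✓.
  V = {[59=62], [60], [61]}: π^{-1}(V) = {59, 60, 61, 62} ∈ τ ✓.
Open sets in the quotient: τ_Q = {{}, {[61]}, {[59=62], [61]}, {[60], [61]}, {[59=62], [60], [61]}} (5 elements).


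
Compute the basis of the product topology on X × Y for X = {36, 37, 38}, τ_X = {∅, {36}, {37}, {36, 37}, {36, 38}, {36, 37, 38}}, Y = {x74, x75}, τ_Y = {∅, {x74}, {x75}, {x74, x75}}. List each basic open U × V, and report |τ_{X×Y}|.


Basis B = {∅ × ∅, {36} × {x74}, {36} × {x75}, {37} × {x74}, {37} × {x75}, {36} × {x74, x75}, {36, 37} × {x74}, {36, 38} × {x74}, {36, 37} × {x75}, {36, 38} × {x75}, {37} × {x74, x75}, {36, 37, 38} × {x74}, {36, 37, 38} × {x75}, {36, 37} × {x74, x75}, {36, 38} × {x74, x75}, {36, 37, 38} × {x74, x75}}; |τ_{X×Y}| = 36.

Enumerate products U × V with U ∈ τ_X, V ∈ τ_Y (deduplicated):
  ∅ × ∅ = {} (∅)
  {36} × {x74} = {(36,x74)}
  {36} × {x75} = {(36,x75)}
  {37} × {x74} = {(37,x74)}
  {37} × {x75} = {(37,x75)}
  {36} × {x74, x75} = {(36,x74), (36,x75)}
  {36, 37} × {x74} = {(36,x74), (37,x74)}
  {36, 38} × {x74} = {(36,x74), (38,x74)}
  {36, 37} × {x75} = {(36,x75), (37,x75)}
  {36, 38} × {x75} = {(36,x75), (38,x75)}
  {37} × {x74, x75} = {(37,x74), (37,x75)}
  {36, 37, 38} × {x74} = {(36,x74), (37,x74), (38,x74)}
  {36, 37, 38} × {x75} = {(36,x75), (37,x75), (38,x75)}
  {36, 37} × {x74, x75} = {(36,x74), (36,x75), (37,x74), (37,x75)}
  {36, 38} × {x74, x75} = {(36,x74), (36,x75), (38,x74), (38,x75)}
  {36, 37, 38} × {x74, x75} = {(36,x74), (36,x75), (37,x74), (37,x75), (38,x74), (38,x75)}
These 16 distinct sets form the basis B.
Close under arbitrary unions to get τ_{X×Y}; counting gives |τ_{X×Y}| = 36.


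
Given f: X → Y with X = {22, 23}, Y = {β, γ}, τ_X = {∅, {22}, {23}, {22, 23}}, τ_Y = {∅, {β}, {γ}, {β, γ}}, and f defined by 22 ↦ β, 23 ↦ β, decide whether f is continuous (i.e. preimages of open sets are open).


f IS continuous.

Compute f^{-1}(U) for each U ∈ τ_Y:
  U = ∅: f^{-1}(U) = ∅ ∈ τ_X ✓.
  U = {β}: f^{-1}(U) = {22, 23} ∈ τ_X ✓.
  U = {γ}: f^{-1}(U) = ∅ ∈ τ_X ✓.
  U = {β, γ}: f^{-1}(U) = {22, 23} ∈ τ_X ✓.
Every preimage lies in τ_X, so f IS continuous.


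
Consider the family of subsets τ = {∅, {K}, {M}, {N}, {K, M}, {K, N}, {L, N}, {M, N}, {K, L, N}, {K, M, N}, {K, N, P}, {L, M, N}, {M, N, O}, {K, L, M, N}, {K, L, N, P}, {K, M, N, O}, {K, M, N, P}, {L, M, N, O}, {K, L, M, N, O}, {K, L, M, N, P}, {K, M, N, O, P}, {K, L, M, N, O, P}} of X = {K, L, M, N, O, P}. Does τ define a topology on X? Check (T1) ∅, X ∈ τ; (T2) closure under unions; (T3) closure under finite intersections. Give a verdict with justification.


τ IS a topology on X.

Axiom (T1): ∅ ∈ τ? Yes; X ∈ τ? Yes.
Axiom (T2/T3): check pairwise unions and intersections of members of τ.
All pairwise intersections and unions checked — each lies in τ. Therefore τ satisfies (T1), (T2), (T3): it IS a topology on X.


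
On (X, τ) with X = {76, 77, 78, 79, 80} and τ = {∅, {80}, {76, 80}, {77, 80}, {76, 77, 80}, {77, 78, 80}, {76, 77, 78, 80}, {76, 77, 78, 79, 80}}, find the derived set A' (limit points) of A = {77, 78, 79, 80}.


A' = {76, 77, 78, 79}

For each x ∈ X, list the open sets U ∈ τ with x ∈ U, then check whether U ∩ (A ∖ {x}) ≠ ∅ for every such U.
  x = 76: opens ∋ x are {76, 80}, {76, 77, 80}, {76, 77, 78, 80}, {76, 77, 78, 79, 80}; each meets A ∖ {76}, so x IS a limit point.
  x = 77: opens ∋ x are {77, 80}, {76, 77, 80}, {77, 78, 80}, {76, 77, 78, 80}, {76, 77, 78, 79, 80}; each meets A ∖ {77}, so x IS a limit point.
  x = 78: opens ∋ x are {77, 78, 80}, {76, 77, 78, 80}, {76, 77, 78, 79, 80}; each meets A ∖ {78}, so x IS a limit point.
  x = 79: opens ∋ x are {76, 77, 78, 79, 80}; each meets A ∖ {79}, so x IS a limit point.
  x = 80: open {80} ∋ x has {80} ∩ (A ∖ {80}) = ∅, so x is NOT a limit point.
Collecting: A' = {76, 77, 78, 79}.


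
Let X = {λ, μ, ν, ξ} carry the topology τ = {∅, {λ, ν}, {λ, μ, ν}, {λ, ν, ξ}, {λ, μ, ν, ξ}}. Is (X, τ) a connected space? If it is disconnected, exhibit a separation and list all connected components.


(X, τ) is connected.

Find clopen sets (U ∈ τ with X ∖ U ∈ τ):
  U = ∅, X ∖ U = {λ, μ, ν, ξ} — both open, so U is clopen.
  U = {λ, μ, ν, ξ}, X ∖ U = ∅ — both open, so U is clopen.
Only trivial clopens (∅ and X) exist, so (X, τ) is connected.
Compute connected components by grouping points that agree on all clopens:
  component: {λ, μ, ν, ξ}


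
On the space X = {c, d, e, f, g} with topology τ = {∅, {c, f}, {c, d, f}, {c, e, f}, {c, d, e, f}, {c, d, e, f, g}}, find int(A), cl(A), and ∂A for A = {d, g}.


int(A) = ∅, cl(A) = {d, g}, ∂A = {d, g}.

Closed sets in (X, τ) are complements of opens:
  closed(X, τ) = {∅, {g}, {d, g}, {e, g}, {d, e, g}, {c, d, e, f, g}}.
int(A) = ⋃ {U ∈ τ : U ⊆ A}. Opens contained in A: ∅.
Taking the union of these: int(A) = ∅.
cl(A) = ⋂ {C closed : A ⊆ C}. Closed sets containing A: {d, g}, {d, e, g}, {c, d, e, f, g}.
Intersecting these: cl(A) = {d, g}.
∂A = cl(A) ∖ int(A) = {d, g} ∖ ∅ = {d, g}.


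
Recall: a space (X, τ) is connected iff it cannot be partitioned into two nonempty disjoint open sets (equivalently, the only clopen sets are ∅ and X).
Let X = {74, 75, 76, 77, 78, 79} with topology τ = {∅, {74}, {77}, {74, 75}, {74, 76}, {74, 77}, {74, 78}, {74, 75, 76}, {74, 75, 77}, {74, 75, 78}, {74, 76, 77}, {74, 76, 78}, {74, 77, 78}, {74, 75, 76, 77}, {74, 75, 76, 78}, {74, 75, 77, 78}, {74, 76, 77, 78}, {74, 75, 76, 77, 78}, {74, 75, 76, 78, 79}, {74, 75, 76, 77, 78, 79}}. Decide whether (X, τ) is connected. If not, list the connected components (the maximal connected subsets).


(X, τ) is disconnected; components = [{77}, {74, 75, 76, 78, 79}].

Find clopen sets (U ∈ τ with X ∖ U ∈ τ):
  U = ∅, X ∖ U = {74, 75, 76, 77, 78, 79} — both open, so U is clopen.
  U = {77}, X ∖ U = {74, 75, 76, 78, 79} — both open, so U is clopen.
  U = {74, 75, 76, 78, 79}, X ∖ U = {77} — both open, so U is clopen.
  U = {74, 75, 76, 77, 78, 79}, X ∖ U = ∅ — both open, so U is clopen.
Nontrivial clopen(s) exist: e.g. {74, 75, 76, 78, 79}. So (X, τ) is disconnected.
Compute connected components by grouping points that agree on all clopens:
  component: {77}
  component: {74, 75, 76, 78, 79}


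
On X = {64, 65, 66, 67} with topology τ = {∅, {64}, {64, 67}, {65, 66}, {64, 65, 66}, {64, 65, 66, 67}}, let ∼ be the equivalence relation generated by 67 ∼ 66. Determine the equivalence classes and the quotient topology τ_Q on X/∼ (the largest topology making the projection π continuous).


X/∼ = {[64], [65], [66=67]}; |τ_Q| = 3.

Equivalence classes: [64], [65], [66=67].
Quotient map π: X → X/∼ sends 64 ↦ [64], 65 ↦ [65], 66 ↦ [66=67], 67 ↦ [66=67].
For each subset V ⊆ X/∼, compute π^{-1}(V) ⊆ X and check whether π^{-1}(V) ∈ τ. V is open in τ_Q iff π^{-1}(V) ∈ τ.
  V = {}: π^{-1}(V) = ∅ ∈ τ ✓.
  V = {[64]}: π^{-1}(V) = {64} ∈ τ ✓.
  V = {[65]}: π^{-1}(V) = {65} ∉ τ ✗.
  V = {[64], [65]}: π^{-1}(V) = {64, 65} ∉ τ ✗.
  V = {[66=67]}: π^{-1}(V) = {66, 67} ∉ τ ✗.
  V = {[64], [66=67]}: π^{-1}(V) = {64, 66, 67} ∉ τ ✗.
  V = {[65], [66=67]}: π^{-1}(V) = {65, 66, 67} ∉ τ ✗.
  V = {[64], [65], [66=67]}: π^{-1}(V) = {64, 65, 66, 67} ∈ τ ✓.
Open sets in the quotient: τ_Q = {{}, {[64]}, {[64], [65], [66=67]}} (3 elements).


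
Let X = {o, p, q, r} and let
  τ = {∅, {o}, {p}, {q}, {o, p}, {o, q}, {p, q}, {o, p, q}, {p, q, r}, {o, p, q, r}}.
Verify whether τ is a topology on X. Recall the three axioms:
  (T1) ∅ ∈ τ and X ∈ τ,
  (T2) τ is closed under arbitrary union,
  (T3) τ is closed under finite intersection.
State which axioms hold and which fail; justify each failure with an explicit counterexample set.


τ IS a topology on X.

Axiom (T1): ∅ ∈ τ? Yes; X ∈ τ? Yes.
Axiom (T2/T3): check pairwise unions and intersections of members of τ.
All pairwise intersections and unions checked — each lies in τ. Therefore τ satisfies (T1), (T2), (T3): it IS a topology on X.


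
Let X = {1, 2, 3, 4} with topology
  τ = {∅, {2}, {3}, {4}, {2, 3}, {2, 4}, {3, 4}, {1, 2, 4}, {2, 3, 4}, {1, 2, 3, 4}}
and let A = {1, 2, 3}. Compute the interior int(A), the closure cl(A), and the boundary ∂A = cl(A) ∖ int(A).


int(A) = {2, 3}, cl(A) = {1, 2, 3}, ∂A = {1}.

Closed sets in (X, τ) are complements of opens:
  closed(X, τ) = {∅, {1}, {3}, {1, 2}, {1, 3}, {1, 4}, {1, 2, 3}, {1, 2, 4}, {1, 3, 4}, {1, 2, 3, 4}}.
int(A) = ⋃ {U ∈ τ : U ⊆ A}. Opens contained in A: ∅, {2}, {3}, {2, 3}.
Taking the union of these: int(A) = {2, 3}.
cl(A) = ⋂ {C closed : A ⊆ C}. Closed sets containing A: {1, 2, 3}, {1, 2, 3, 4}.
Intersecting these: cl(A) = {1, 2, 3}.
∂A = cl(A) ∖ int(A) = {1, 2, 3} ∖ {2, 3} = {1}.


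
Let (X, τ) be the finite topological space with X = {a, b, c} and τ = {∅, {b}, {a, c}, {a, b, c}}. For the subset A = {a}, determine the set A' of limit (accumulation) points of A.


A' = {c}

For each x ∈ X, list the open sets U ∈ τ with x ∈ U, then check whether U ∩ (A ∖ {x}) ≠ ∅ for every such U.
  x = a: open {a, c} ∋ x has {a, c} ∩ (A ∖ {a}) = ∅, so x is NOT a limit point.
  x = b: open {b} ∋ x has {b} ∩ (A ∖ {b}) = ∅, so x is NOT a limit point.
  x = c: opens ∋ x are {a, c}, {a, b, c}; each meets A ∖ {c}, so x IS a limit point.
Collecting: A' = {c}.


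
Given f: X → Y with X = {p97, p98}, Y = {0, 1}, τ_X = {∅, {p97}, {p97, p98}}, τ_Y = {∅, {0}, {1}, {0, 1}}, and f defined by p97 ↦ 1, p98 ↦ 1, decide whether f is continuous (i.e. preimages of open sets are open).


f IS continuous.

Compute f^{-1}(U) for each U ∈ τ_Y:
  U = ∅: f^{-1}(U) = ∅ ∈ τ_X ✓.
  U = {0}: f^{-1}(U) = ∅ ∈ τ_X ✓.
  U = {1}: f^{-1}(U) = {p97, p98} ∈ τ_X ✓.
  U = {0, 1}: f^{-1}(U) = {p97, p98} ∈ τ_X ✓.
Every preimage lies in τ_X, so f IS continuous.


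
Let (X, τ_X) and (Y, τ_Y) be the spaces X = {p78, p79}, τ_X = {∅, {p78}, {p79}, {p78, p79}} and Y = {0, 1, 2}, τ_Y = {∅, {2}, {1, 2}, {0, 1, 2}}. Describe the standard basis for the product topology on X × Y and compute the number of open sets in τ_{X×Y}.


Basis B = {∅ × ∅, {p78} × {2}, {p79} × {2}, {p78} × {1, 2}, {p78, p79} × {2}, {p79} × {1, 2}, {p78} × {0, 1, 2}, {p79} × {0, 1, 2}, {p78, p79} × {1, 2}, {p78, p79} × {0, 1, 2}}; |τ_{X×Y}| = 16.

Enumerate products U × V with U ∈ τ_X, V ∈ τ_Y (deduplicated):
  ∅ × ∅ = {} (∅)
  {p78} × {2} = {(p78,2)}
  {p79} × {2} = {(p79,2)}
  {p78} × {1, 2} = {(p78,1), (p78,2)}
  {p78, p79} × {2} = {(p78,2), (p79,2)}
  {p79} × {1, 2} = {(p79,1), (p79,2)}
  {p78} × {0, 1, 2} = {(p78,0), (p78,1), (p78,2)}
  {p79} × {0, 1, 2} = {(p79,0), (p79,1), (p79,2)}
  {p78, p79} × {1, 2} = {(p78,1), (p78,2), (p79,1), (p79,2)}
  {p78, p79} × {0, 1, 2} = {(p78,0), (p78,1), (p78,2), (p79,0), (p79,1), (p79,2)}
These 10 distinct sets form the basis B.
Close under arbitrary unions to get τ_{X×Y}; counting gives |τ_{X×Y}| = 16.


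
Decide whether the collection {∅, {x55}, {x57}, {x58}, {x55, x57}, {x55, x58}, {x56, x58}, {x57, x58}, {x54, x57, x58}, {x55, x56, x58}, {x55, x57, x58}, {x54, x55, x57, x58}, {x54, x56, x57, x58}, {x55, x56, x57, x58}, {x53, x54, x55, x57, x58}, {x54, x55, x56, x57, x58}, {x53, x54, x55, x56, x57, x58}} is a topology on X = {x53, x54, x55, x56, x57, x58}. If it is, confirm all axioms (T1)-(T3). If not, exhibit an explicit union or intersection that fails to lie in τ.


τ is NOT a topology on X.

Axiom (T1): ∅ ∈ τ? Yes; X ∈ τ? Yes.
Axiom (T2/T3): check pairwise unions and intersections of members of τ.
Counterexample for (T2): {x57} ∪ {x56, x58} = {x56, x57, x58} ∉ τ. Therefore τ is NOT a topology.


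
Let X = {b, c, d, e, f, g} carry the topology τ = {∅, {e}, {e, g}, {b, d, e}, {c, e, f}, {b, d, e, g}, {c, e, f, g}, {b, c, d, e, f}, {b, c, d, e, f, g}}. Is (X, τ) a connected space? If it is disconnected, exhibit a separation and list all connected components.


(X, τ) is connected.

Find clopen sets (U ∈ τ with X ∖ U ∈ τ):
  U = ∅, X ∖ U = {b, c, d, e, f, g} — both open, so U is clopen.
  U = {b, c, d, e, f, g}, X ∖ U = ∅ — both open, so U is clopen.
Only trivial clopens (∅ and X) exist, so (X, τ) is connected.
Compute connected components by grouping points that agree on all clopens:
  component: {b, c, d, e, f, g}


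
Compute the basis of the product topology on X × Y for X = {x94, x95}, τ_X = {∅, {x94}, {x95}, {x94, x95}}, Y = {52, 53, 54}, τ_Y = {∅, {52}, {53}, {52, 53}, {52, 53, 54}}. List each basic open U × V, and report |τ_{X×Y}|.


Basis B = {∅ × ∅, {x94} × {52}, {x94} × {53}, {x95} × {52}, {x95} × {53}, {x94} × {52, 53}, {x94, x95} × {52}, {x94, x95} × {53}, {x95} × {52, 53}, {x94} × {52, 53, 54}, {x95} × {52, 53, 54}, {x94, x95} × {52, 53}, {x94, x95} × {52, 53, 54}}; |τ_{X×Y}| = 25.

Enumerate products U × V with U ∈ τ_X, V ∈ τ_Y (deduplicated):
  ∅ × ∅ = {} (∅)
  {x94} × {52} = {(x94,52)}
  {x94} × {53} = {(x94,53)}
  {x95} × {52} = {(x95,52)}
  {x95} × {53} = {(x95,53)}
  {x94} × {52, 53} = {(x94,52), (x94,53)}
  {x94, x95} × {52} = {(x94,52), (x95,52)}
  {x94, x95} × {53} = {(x94,53), (x95,53)}
  {x95} × {52, 53} = {(x95,52), (x95,53)}
  {x94} × {52, 53, 54} = {(x94,52), (x94,53), (x94,54)}
  {x95} × {52, 53, 54} = {(x95,52), (x95,53), (x95,54)}
  {x94, x95} × {52, 53} = {(x94,52), (x94,53), (x95,52), (x95,53)}
  {x94, x95} × {52, 53, 54} = {(x94,52), (x94,53), (x94,54), (x95,52), (x95,53), (x95,54)}
These 13 distinct sets form the basis B.
Close under arbitrary unions to get τ_{X×Y}; counting gives |τ_{X×Y}| = 25.


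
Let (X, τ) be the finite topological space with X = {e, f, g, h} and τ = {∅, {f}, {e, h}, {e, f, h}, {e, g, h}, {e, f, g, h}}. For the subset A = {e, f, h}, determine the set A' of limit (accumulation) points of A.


A' = {e, g, h}

For each x ∈ X, list the open sets U ∈ τ with x ∈ U, then check whether U ∩ (A ∖ {x}) ≠ ∅ for every such U.
  x = e: opens ∋ x are {e, h}, {e, f, h}, {e, g, h}, {e, f, g, h}; each meets A ∖ {e}, so x IS a limit point.
  x = f: open {f} ∋ x has {f} ∩ (A ∖ {f}) = ∅, so x is NOT a limit point.
  x = g: opens ∋ x are {e, g, h}, {e, f, g, h}; each meets A ∖ {g}, so x IS a limit point.
  x = h: opens ∋ x are {e, h}, {e, f, h}, {e, g, h}, {e, f, g, h}; each meets A ∖ {h}, so x IS a limit point.
Collecting: A' = {e, g, h}.


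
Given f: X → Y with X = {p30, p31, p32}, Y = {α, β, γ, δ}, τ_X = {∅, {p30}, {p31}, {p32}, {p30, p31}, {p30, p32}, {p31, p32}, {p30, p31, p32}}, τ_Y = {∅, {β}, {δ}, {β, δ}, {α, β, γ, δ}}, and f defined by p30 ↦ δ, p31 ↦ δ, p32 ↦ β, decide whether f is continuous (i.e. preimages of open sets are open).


f IS continuous.

Compute f^{-1}(U) for each U ∈ τ_Y:
  U = ∅: f^{-1}(U) = ∅ ∈ τ_X ✓.
  U = {β}: f^{-1}(U) = {p32} ∈ τ_X ✓.
  U = {δ}: f^{-1}(U) = {p30, p31} ∈ τ_X ✓.
  U = {β, δ}: f^{-1}(U) = {p30, p31, p32} ∈ τ_X ✓.
  U = {α, β, γ, δ}: f^{-1}(U) = {p30, p31, p32} ∈ τ_X ✓.
Every preimage lies in τ_X, so f IS continuous.


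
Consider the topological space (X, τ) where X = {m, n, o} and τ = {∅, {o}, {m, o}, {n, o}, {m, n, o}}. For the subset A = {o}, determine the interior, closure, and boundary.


int(A) = {o}, cl(A) = {m, n, o}, ∂A = {m, n}.

Closed sets in (X, τ) are complements of opens:
  closed(X, τ) = {∅, {m}, {n}, {m, n}, {m, n, o}}.
int(A) = ⋃ {U ∈ τ : U ⊆ A}. Opens contained in A: ∅, {o}.
Taking the union of these: int(A) = {o}.
cl(A) = ⋂ {C closed : A ⊆ C}. Closed sets containing A: {m, n, o}.
Intersecting these: cl(A) = {m, n, o}.
∂A = cl(A) ∖ int(A) = {m, n, o} ∖ {o} = {m, n}.
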